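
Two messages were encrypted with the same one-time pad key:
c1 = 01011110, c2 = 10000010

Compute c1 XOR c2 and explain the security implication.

Step 1: c1 XOR c2 = (m1 XOR k) XOR (m2 XOR k).
Step 2: By XOR associativity/commutativity: = m1 XOR m2 XOR k XOR k = m1 XOR m2.
Step 3: 01011110 XOR 10000010 = 11011100 = 220.
Step 4: The key cancels out! An attacker learns m1 XOR m2 = 220, revealing the relationship between plaintexts.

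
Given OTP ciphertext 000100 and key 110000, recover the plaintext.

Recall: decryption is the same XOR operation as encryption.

Step 1: XOR ciphertext with key:
  Ciphertext: 000100
  Key:        110000
  XOR:        110100
Step 2: Plaintext = 110100 = 52 in decimal.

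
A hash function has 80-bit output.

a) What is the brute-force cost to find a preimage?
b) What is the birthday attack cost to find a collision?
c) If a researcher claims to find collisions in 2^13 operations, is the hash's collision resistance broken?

Step 1: Preimage resistance requires brute-force of 2^80 operations.
Step 2: Collision resistance (birthday bound) = 2^(80/2) = 2^40.
Step 3: The claimed attack costs 2^13 operations.
Step 4: Since 2^13 < 2^40, the claimed attack beats the generic birthday bound, so collision resistance is broken.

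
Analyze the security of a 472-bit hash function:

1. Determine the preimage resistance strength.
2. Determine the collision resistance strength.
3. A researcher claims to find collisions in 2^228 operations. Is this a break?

Step 1: Preimage resistance requires brute-force of 2^472 operations.
Step 2: Collision resistance (birthday bound) = 2^(472/2) = 2^236.
Step 3: The claimed attack costs 2^228 operations.
Step 4: Since 2^228 < 2^236, the claimed attack beats the generic birthday bound, so collision resistance is broken.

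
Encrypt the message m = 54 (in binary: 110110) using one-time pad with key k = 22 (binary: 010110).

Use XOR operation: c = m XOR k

Step 1: Write out the XOR operation bit by bit:
  Message: 110110
  Key:     010110
  XOR:     100000
Step 2: Convert to decimal: 100000 = 32.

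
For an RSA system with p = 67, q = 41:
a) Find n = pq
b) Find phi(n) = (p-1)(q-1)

Step 1: n = p * q = 67 * 41 = 2747.
Step 2: phi(n) = (p-1)(q-1) = 66 * 40 = 2640.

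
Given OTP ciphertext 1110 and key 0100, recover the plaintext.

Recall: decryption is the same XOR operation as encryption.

Step 1: XOR ciphertext with key:
  Ciphertext: 1110
  Key:        0100
  XOR:        1010
Step 2: Plaintext = 1010 = 10 in decimal.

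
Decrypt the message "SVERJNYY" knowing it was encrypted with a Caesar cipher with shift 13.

Step 1: Reverse the shift by subtracting 13 from each letter position.
  S (position 18) -> position (18-13) mod 26 = 5 -> F
  V (position 21) -> position (21-13) mod 26 = 8 -> I
  E (position 4) -> position (4-13) mod 26 = 17 -> R
  R (position 17) -> position (17-13) mod 26 = 4 -> E
  J (position 9) -> position (9-13) mod 26 = 22 -> W
  N (position 13) -> position (13-13) mod 26 = 0 -> A
  Y (position 24) -> position (24-13) mod 26 = 11 -> L
  Y (position 24) -> position (24-13) mod 26 = 11 -> L
Decrypted message: FIREWALL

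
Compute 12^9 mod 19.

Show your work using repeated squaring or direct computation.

Step 1: Compute 12^9 mod 19 step by step, reducing modulo 19 at each step.
  12^1 mod 19 = 12
  12^2 mod 19 = (12 * 12) mod 19 = 11
  12^3 mod 19 = (11 * 12) mod 19 = 18
  12^4 mod 19 = (18 * 12) mod 19 = 7
  12^5 mod 19 = (7 * 12) mod 19 = 8
  12^6 mod 19 = (8 * 12) mod 19 = 1
  12^7 mod 19 = (1 * 12) mod 19 = 12
  12^8 mod 19 = (12 * 12) mod 19 = 11
  12^9 mod 19 = (11 * 12) mod 19 = 18
Step 2: Result = 18.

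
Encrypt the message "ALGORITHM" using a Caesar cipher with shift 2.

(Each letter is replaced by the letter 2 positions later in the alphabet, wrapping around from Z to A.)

Step 1: For each letter, shift forward by 2 positions (mod 26).
  A (position 0) -> position (0+2) mod 26 = 2 -> C
  L (position 11) -> position (11+2) mod 26 = 13 -> N
  G (position 6) -> position (6+2) mod 26 = 8 -> I
  O (position 14) -> position (14+2) mod 26 = 16 -> Q
  R (position 17) -> position (17+2) mod 26 = 19 -> T
  I (position 8) -> position (8+2) mod 26 = 10 -> K
  T (position 19) -> position (19+2) mod 26 = 21 -> V
  H (position 7) -> position (7+2) mod 26 = 9 -> J
  M (position 12) -> position (12+2) mod 26 = 14 -> O
Result: CNIQTKVJO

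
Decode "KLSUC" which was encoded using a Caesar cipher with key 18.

Step 1: Reverse the shift by subtracting 18 from each letter position.
  K (position 10) -> position (10-18) mod 26 = 18 -> S
  L (position 11) -> position (11-18) mod 26 = 19 -> T
  S (position 18) -> position (18-18) mod 26 = 0 -> A
  U (position 20) -> position (20-18) mod 26 = 2 -> C
  C (position 2) -> position (2-18) mod 26 = 10 -> K
Decrypted message: STACK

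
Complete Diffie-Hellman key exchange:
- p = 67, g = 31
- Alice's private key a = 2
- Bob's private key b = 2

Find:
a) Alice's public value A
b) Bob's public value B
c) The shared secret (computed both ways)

Step 1: A = g^a mod p = 31^2 mod 67 = 23.
Step 2: B = g^b mod p = 31^2 mod 67 = 23.
Step 3: Alice computes s = B^a mod p = 23^2 mod 67 = 60.
Step 4: Bob computes s = A^b mod p = 23^2 mod 67 = 60.
Both sides agree: shared secret = 60.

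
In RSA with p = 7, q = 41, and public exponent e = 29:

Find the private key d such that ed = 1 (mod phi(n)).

Step 1: n = 7 * 41 = 287.
Step 2: phi(n) = 6 * 40 = 240.
Step 3: Find d such that 29 * d = 1 (mod 240).
Step 4: d = 29^(-1) mod 240 = 149.
Verification: 29 * 149 = 4321 = 18 * 240 + 1.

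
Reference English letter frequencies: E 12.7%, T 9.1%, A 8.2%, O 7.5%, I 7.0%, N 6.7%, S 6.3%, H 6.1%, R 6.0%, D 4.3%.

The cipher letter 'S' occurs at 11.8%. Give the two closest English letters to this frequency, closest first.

Step 1: Observed frequency of 'S' is 11.8%.
Step 2: Compute distances to each reference frequency and sort:
  E (12.7%): difference = 0.9% <-- BEST
  T (9.1%): difference = 2.7% <-- RUNNER-UP
  A (8.2%): difference = 3.6%
  O (7.5%): difference = 4.3%
  I (7.0%): difference = 4.8%
Step 3: Most likely is 'E' (12.7%, diff 0.9%); second most likely is 'T' (9.1%, diff 2.7%).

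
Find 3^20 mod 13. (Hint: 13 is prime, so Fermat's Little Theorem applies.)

Step 1: Since 13 is prime, by Fermat's Little Theorem: 3^12 = 1 (mod 13).
Step 2: Reduce exponent: 20 mod 12 = 8.
Step 3: So 3^20 = 3^8 (mod 13).
Step 4: 3^8 mod 13 = 9.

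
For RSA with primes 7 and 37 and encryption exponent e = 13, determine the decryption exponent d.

Step 1: n = 7 * 37 = 259.
Step 2: phi(n) = 6 * 36 = 216.
Step 3: Find d such that 13 * d = 1 (mod 216).
Step 4: d = 13^(-1) mod 216 = 133.
Verification: 13 * 133 = 1729 = 8 * 216 + 1.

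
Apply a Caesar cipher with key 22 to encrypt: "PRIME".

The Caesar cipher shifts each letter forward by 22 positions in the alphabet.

Step 1: For each letter, shift forward by 22 positions (mod 26).
  P (position 15) -> position (15+22) mod 26 = 11 -> L
  R (position 17) -> position (17+22) mod 26 = 13 -> N
  I (position 8) -> position (8+22) mod 26 = 4 -> E
  M (position 12) -> position (12+22) mod 26 = 8 -> I
  E (position 4) -> position (4+22) mod 26 = 0 -> A
Result: LNEIA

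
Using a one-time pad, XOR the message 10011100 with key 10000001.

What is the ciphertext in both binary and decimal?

Step 1: Write out the XOR operation bit by bit:
  Message: 10011100
  Key:     10000001
  XOR:     00011101
Step 2: Convert to decimal: 00011101 = 29.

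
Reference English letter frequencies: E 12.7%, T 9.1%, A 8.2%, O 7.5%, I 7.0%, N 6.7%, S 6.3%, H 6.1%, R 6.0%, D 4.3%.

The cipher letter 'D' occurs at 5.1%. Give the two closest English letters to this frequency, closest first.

Step 1: Observed frequency of 'D' is 5.1%.
Step 2: Compute distances to each reference frequency and sort:
  D (4.3%): difference = 0.8% <-- BEST
  R (6.0%): difference = 0.9% <-- RUNNER-UP
  H (6.1%): difference = 1.0%
  S (6.3%): difference = 1.2%
  N (6.7%): difference = 1.6%
Step 3: Most likely is 'D' (4.3%, diff 0.8%); second most likely is 'R' (6.0%, diff 0.9%).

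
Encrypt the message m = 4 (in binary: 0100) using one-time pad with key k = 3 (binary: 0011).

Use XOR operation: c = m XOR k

Step 1: Write out the XOR operation bit by bit:
  Message: 0100
  Key:     0011
  XOR:     0111
Step 2: Convert to decimal: 0111 = 7.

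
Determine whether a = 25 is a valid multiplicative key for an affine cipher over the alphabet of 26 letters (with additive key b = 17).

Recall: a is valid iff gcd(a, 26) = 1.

Step 1: Compute gcd(25, 26).
Step 2: gcd(25, 26) = 1.
Since gcd = 1, 25 is coprime with 26, so it is a valid key.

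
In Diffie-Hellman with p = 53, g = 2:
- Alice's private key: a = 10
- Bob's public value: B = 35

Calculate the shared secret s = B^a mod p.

Step 1: s = B^a mod p = 35^10 mod 53.
  35^1 mod 53 = 35
  35^2 mod 53 = (35 * 35) mod 53 = 6
  35^3 mod 53 = (6 * 35) mod 53 = 51
  35^4 mod 53 = (51 * 35) mod 53 = 36
  35^5 mod 53 = (36 * 35) mod 53 = 41
  35^6 mod 53 = (41 * 35) mod 53 = 4
  35^7 mod 53 = (4 * 35) mod 53 = 34
  35^8 mod 53 = (34 * 35) mod 53 = 24
  35^9 mod 53 = (24 * 35) mod 53 = 45
  35^10 mod 53 = (45 * 35) mod 53 = 38
Result: shared secret = 38.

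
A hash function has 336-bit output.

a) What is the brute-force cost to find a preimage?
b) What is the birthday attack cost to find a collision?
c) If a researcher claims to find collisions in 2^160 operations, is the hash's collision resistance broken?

Step 1: Preimage resistance requires brute-force of 2^336 operations.
Step 2: Collision resistance (birthday bound) = 2^(336/2) = 2^168.
Step 3: The claimed attack costs 2^160 operations.
Step 4: Since 2^160 < 2^168, the claimed attack beats the generic birthday bound, so collision resistance is broken.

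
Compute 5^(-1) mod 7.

Step 1: We need x such that 5 * x = 1 (mod 7).
Step 2: Using the extended Euclidean algorithm or trial:
  5 * 3 = 15 = 2 * 7 + 1.
Step 3: Since 15 mod 7 = 1, the inverse is x = 3.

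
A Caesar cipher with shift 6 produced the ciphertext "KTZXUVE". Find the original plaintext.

Step 1: Reverse the shift by subtracting 6 from each letter position.
  K (position 10) -> position (10-6) mod 26 = 4 -> E
  T (position 19) -> position (19-6) mod 26 = 13 -> N
  Z (position 25) -> position (25-6) mod 26 = 19 -> T
  X (position 23) -> position (23-6) mod 26 = 17 -> R
  U (position 20) -> position (20-6) mod 26 = 14 -> O
  V (position 21) -> position (21-6) mod 26 = 15 -> P
  E (position 4) -> position (4-6) mod 26 = 24 -> Y
Decrypted message: ENTROPY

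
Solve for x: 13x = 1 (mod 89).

Step 1: We need x such that 13 * x = 1 (mod 89).
Step 2: Using the extended Euclidean algorithm or trial:
  13 * 48 = 624 = 7 * 89 + 1.
Step 3: Since 624 mod 89 = 1, the inverse is x = 48.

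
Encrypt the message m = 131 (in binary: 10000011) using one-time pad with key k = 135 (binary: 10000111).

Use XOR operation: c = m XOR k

Step 1: Write out the XOR operation bit by bit:
  Message: 10000011
  Key:     10000111
  XOR:     00000100
Step 2: Convert to decimal: 00000100 = 4.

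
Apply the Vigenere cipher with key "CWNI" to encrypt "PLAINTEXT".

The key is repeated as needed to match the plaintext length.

Step 1: Repeat key to match plaintext length:
  Plaintext: PLAINTEXT
  Key:       CWNICWNIC
Step 2: Encrypt each letter:
  P(15) + C(2) = (15+2) mod 26 = 17 = R
  L(11) + W(22) = (11+22) mod 26 = 7 = H
  A(0) + N(13) = (0+13) mod 26 = 13 = N
  I(8) + I(8) = (8+8) mod 26 = 16 = Q
  N(13) + C(2) = (13+2) mod 26 = 15 = P
  T(19) + W(22) = (19+22) mod 26 = 15 = P
  E(4) + N(13) = (4+13) mod 26 = 17 = R
  X(23) + I(8) = (23+8) mod 26 = 5 = F
  T(19) + C(2) = (19+2) mod 26 = 21 = V
Ciphertext: RHNQPPRFV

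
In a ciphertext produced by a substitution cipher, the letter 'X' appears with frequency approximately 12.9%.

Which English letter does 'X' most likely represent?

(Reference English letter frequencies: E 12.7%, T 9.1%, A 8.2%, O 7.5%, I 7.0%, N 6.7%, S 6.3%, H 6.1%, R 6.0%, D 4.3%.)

Step 1: The observed frequency is 12.9%.
Step 2: Compare with English frequencies:
  E: 12.7% (difference: 0.2%) <-- closest
  T: 9.1% (difference: 3.8%)
  A: 8.2% (difference: 4.7%)
  O: 7.5% (difference: 5.4%)
  I: 7.0% (difference: 5.9%)
  N: 6.7% (difference: 6.2%)
  S: 6.3% (difference: 6.6%)
  H: 6.1% (difference: 6.8%)
  R: 6.0% (difference: 6.9%)
  D: 4.3% (difference: 8.6%)
Step 3: 'X' most likely represents 'E' (frequency 12.7%).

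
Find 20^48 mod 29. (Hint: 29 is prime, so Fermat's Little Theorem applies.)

Step 1: Since 29 is prime, by Fermat's Little Theorem: 20^28 = 1 (mod 29).
Step 2: Reduce exponent: 48 mod 28 = 20.
Step 3: So 20^48 = 20^20 (mod 29).
Step 4: 20^20 mod 29 = 16.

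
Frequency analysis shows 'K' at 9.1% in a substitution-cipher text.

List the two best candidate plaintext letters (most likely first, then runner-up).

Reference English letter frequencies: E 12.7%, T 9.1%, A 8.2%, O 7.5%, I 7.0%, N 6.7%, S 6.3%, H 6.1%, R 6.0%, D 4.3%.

Step 1: Observed frequency of 'K' is 9.1%.
Step 2: Compute distances to each reference frequency and sort:
  T (9.1%): difference = 0.0% <-- BEST
  A (8.2%): difference = 0.9% <-- RUNNER-UP
  O (7.5%): difference = 1.6%
  I (7.0%): difference = 2.1%
  N (6.7%): difference = 2.4%
Step 3: Most likely is 'T' (9.1%, diff 0.0%); second most likely is 'A' (8.2%, diff 0.9%).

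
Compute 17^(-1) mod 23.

Step 1: We need x such that 17 * x = 1 (mod 23).
Step 2: Using the extended Euclidean algorithm or trial:
  17 * 19 = 323 = 14 * 23 + 1.
Step 3: Since 323 mod 23 = 1, the inverse is x = 19.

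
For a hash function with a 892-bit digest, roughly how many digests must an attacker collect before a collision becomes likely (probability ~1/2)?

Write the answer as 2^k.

Step 1: The birthday paradox gives collision probability ~50% after sqrt(2^n) = 2^(n/2) hashes.
Step 2: For 892-bit output: 2^(892/2) = 2^446.
Step 3: Approximately 2^446 hash computations needed.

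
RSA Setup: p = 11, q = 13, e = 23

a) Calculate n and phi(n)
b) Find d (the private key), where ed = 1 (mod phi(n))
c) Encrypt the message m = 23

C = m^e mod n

Step 1: n = 11 * 13 = 143.
Step 2: phi(n) = (11-1)(13-1) = 10 * 12 = 120.
Step 3: Find d = 23^(-1) mod 120 = 47.
  Verify: 23 * 47 = 1081 = 1 (mod 120).
Step 4: C = 23^23 mod 143 = 56.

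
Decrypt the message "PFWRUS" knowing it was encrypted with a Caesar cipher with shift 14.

Step 1: Reverse the shift by subtracting 14 from each letter position.
  P (position 15) -> position (15-14) mod 26 = 1 -> B
  F (position 5) -> position (5-14) mod 26 = 17 -> R
  W (position 22) -> position (22-14) mod 26 = 8 -> I
  R (position 17) -> position (17-14) mod 26 = 3 -> D
  U (position 20) -> position (20-14) mod 26 = 6 -> G
  S (position 18) -> position (18-14) mod 26 = 4 -> E
Decrypted message: BRIDGE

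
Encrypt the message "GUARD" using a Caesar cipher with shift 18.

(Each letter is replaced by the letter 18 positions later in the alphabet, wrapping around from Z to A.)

Step 1: For each letter, shift forward by 18 positions (mod 26).
  G (position 6) -> position (6+18) mod 26 = 24 -> Y
  U (position 20) -> position (20+18) mod 26 = 12 -> M
  A (position 0) -> position (0+18) mod 26 = 18 -> S
  R (position 17) -> position (17+18) mod 26 = 9 -> J
  D (position 3) -> position (3+18) mod 26 = 21 -> V
Result: YMSJV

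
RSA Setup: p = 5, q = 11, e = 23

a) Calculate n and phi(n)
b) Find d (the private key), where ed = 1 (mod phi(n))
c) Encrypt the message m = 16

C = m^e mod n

Step 1: n = 5 * 11 = 55.
Step 2: phi(n) = (5-1)(11-1) = 4 * 10 = 40.
Step 3: Find d = 23^(-1) mod 40 = 7.
  Verify: 23 * 7 = 161 = 1 (mod 40).
Step 4: C = 16^23 mod 55 = 26.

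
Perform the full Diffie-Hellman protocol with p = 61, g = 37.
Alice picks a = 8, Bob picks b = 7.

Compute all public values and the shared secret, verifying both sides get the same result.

Step 1: A = g^a mod p = 37^8 mod 61 = 9.
Step 2: B = g^b mod p = 37^7 mod 61 = 53.
Step 3: Alice computes s = B^a mod p = 53^8 mod 61 = 20.
Step 4: Bob computes s = A^b mod p = 9^7 mod 61 = 20.
Both sides agree: shared secret = 20.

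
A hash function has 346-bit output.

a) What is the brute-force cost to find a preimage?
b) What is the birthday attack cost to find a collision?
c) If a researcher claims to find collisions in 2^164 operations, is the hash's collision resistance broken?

Step 1: Preimage resistance requires brute-force of 2^346 operations.
Step 2: Collision resistance (birthday bound) = 2^(346/2) = 2^173.
Step 3: The claimed attack costs 2^164 operations.
Step 4: Since 2^164 < 2^173, the claimed attack beats the generic birthday bound, so collision resistance is broken.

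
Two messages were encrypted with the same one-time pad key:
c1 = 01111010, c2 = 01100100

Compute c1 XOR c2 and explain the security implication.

Step 1: c1 XOR c2 = (m1 XOR k) XOR (m2 XOR k).
Step 2: By XOR associativity/commutativity: = m1 XOR m2 XOR k XOR k = m1 XOR m2.
Step 3: 01111010 XOR 01100100 = 00011110 = 30.
Step 4: The key cancels out! An attacker learns m1 XOR m2 = 30, revealing the relationship between plaintexts.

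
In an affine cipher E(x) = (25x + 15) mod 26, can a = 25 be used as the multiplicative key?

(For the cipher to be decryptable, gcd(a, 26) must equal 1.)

Step 1: Compute gcd(25, 26).
Step 2: gcd(25, 26) = 1.
Since gcd = 1, 25 is coprime with 26, so it is a valid key.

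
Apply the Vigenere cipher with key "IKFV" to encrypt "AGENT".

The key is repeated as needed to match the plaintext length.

Step 1: Repeat key to match plaintext length:
  Plaintext: AGENT
  Key:       IKFVI
Step 2: Encrypt each letter:
  A(0) + I(8) = (0+8) mod 26 = 8 = I
  G(6) + K(10) = (6+10) mod 26 = 16 = Q
  E(4) + F(5) = (4+5) mod 26 = 9 = J
  N(13) + V(21) = (13+21) mod 26 = 8 = I
  T(19) + I(8) = (19+8) mod 26 = 1 = B
Ciphertext: IQJIB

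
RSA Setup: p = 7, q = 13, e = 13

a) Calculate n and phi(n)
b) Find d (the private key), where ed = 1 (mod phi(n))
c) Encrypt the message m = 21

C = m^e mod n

Step 1: n = 7 * 13 = 91.
Step 2: phi(n) = (7-1)(13-1) = 6 * 12 = 72.
Step 3: Find d = 13^(-1) mod 72 = 61.
  Verify: 13 * 61 = 793 = 1 (mod 72).
Step 4: C = 21^13 mod 91 = 21.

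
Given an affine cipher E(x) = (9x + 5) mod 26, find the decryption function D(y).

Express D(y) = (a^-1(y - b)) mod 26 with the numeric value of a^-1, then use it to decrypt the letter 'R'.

Step 1: Find a^-1, the modular inverse of 9 mod 26.
Step 2: We need 9 * a^-1 = 1 (mod 26).
Step 3: 9 * 3 = 27 = 1 * 26 + 1, so a^-1 = 3.
Step 4: D(y) = 3(y - 5) mod 26.
Step 5: Apply to 'R' (y = 17): D(17) = 3 * (17 - 5) mod 26 = 3 * 12 mod 26 = 10 -> 'K'.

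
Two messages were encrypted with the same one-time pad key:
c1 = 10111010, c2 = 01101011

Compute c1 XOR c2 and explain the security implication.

Step 1: c1 XOR c2 = (m1 XOR k) XOR (m2 XOR k).
Step 2: By XOR associativity/commutativity: = m1 XOR m2 XOR k XOR k = m1 XOR m2.
Step 3: 10111010 XOR 01101011 = 11010001 = 209.
Step 4: The key cancels out! An attacker learns m1 XOR m2 = 209, revealing the relationship between plaintexts.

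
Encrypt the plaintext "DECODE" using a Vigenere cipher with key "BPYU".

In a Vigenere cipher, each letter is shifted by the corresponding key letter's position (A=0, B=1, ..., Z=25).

Step 1: Repeat key to match plaintext length:
  Plaintext: DECODE
  Key:       BPYUBP
Step 2: Encrypt each letter:
  D(3) + B(1) = (3+1) mod 26 = 4 = E
  E(4) + P(15) = (4+15) mod 26 = 19 = T
  C(2) + Y(24) = (2+24) mod 26 = 0 = A
  O(14) + U(20) = (14+20) mod 26 = 8 = I
  D(3) + B(1) = (3+1) mod 26 = 4 = E
  E(4) + P(15) = (4+15) mod 26 = 19 = T
Ciphertext: ETAIET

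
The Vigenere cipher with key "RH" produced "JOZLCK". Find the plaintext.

Step 1: Extend key: RHRHRH
Step 2: Decrypt each letter (c - k) mod 26:
  J(9) - R(17) = (9-17) mod 26 = 18 = S
  O(14) - H(7) = (14-7) mod 26 = 7 = H
  Z(25) - R(17) = (25-17) mod 26 = 8 = I
  L(11) - H(7) = (11-7) mod 26 = 4 = E
  C(2) - R(17) = (2-17) mod 26 = 11 = L
  K(10) - H(7) = (10-7) mod 26 = 3 = D
Plaintext: SHIELD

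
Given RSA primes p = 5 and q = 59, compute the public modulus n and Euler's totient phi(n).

Step 1: n = p * q = 5 * 59 = 295.
Step 2: phi(n) = (p-1)(q-1) = 4 * 58 = 232.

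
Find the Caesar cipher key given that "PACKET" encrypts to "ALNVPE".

Step 1: Compare first letters: P (position 15) -> A (position 0).
Step 2: Shift = (0 - 15) mod 26 = 11.
The shift value is 11.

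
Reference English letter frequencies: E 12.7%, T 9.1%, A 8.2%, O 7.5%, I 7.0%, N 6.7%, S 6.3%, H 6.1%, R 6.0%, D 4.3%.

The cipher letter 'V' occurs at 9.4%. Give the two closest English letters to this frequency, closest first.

Step 1: Observed frequency of 'V' is 9.4%.
Step 2: Compute distances to each reference frequency and sort:
  T (9.1%): difference = 0.3% <-- BEST
  A (8.2%): difference = 1.2% <-- RUNNER-UP
  O (7.5%): difference = 1.9%
  I (7.0%): difference = 2.4%
  N (6.7%): difference = 2.7%
Step 3: Most likely is 'T' (9.1%, diff 0.3%); second most likely is 'A' (8.2%, diff 1.2%).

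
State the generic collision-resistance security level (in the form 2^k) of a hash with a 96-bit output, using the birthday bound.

Step 1: The birthday paradox gives collision probability ~50% after sqrt(2^n) = 2^(n/2) hashes.
Step 2: For 96-bit output: 2^(96/2) = 2^48.
Step 3: Approximately 2^48 hash computations needed.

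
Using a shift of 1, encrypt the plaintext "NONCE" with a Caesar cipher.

Step 1: For each letter, shift forward by 1 positions (mod 26).
  N (position 13) -> position (13+1) mod 26 = 14 -> O
  O (position 14) -> position (14+1) mod 26 = 15 -> P
  N (position 13) -> position (13+1) mod 26 = 14 -> O
  C (position 2) -> position (2+1) mod 26 = 3 -> D
  E (position 4) -> position (4+1) mod 26 = 5 -> F
Result: OPODF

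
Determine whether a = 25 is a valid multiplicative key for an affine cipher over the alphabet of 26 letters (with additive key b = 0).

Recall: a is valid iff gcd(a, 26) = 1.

Step 1: Compute gcd(25, 26).
Step 2: gcd(25, 26) = 1.
Since gcd = 1, 25 is coprime with 26, so it is a valid key.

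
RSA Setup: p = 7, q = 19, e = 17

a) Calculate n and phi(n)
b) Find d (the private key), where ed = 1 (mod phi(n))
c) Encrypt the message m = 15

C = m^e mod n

Step 1: n = 7 * 19 = 133.
Step 2: phi(n) = (7-1)(19-1) = 6 * 18 = 108.
Step 3: Find d = 17^(-1) mod 108 = 89.
  Verify: 17 * 89 = 1513 = 1 (mod 108).
Step 4: C = 15^17 mod 133 = 71.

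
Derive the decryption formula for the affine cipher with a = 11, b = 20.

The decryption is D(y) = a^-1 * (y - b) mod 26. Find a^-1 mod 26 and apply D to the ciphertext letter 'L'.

Step 1: Find a^-1, the modular inverse of 11 mod 26.
Step 2: We need 11 * a^-1 = 1 (mod 26).
Step 3: 11 * 19 = 209 = 8 * 26 + 1, so a^-1 = 19.
Step 4: D(y) = 19(y - 20) mod 26.
Step 5: Apply to 'L' (y = 11): D(11) = 19 * (11 - 20) mod 26 = 19 * -9 mod 26 = 11 -> 'L'.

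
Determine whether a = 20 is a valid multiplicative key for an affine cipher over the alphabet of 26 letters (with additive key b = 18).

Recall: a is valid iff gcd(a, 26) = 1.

Step 1: Compute gcd(20, 26).
Step 2: gcd(20, 26) = 2.
Since gcd = 2 != 1, 20 shares a common factor with 26, so it cannot be used.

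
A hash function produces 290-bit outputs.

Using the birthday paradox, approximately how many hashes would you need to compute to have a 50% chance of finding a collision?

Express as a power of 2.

Step 1: The birthday paradox gives collision probability ~50% after sqrt(2^n) = 2^(n/2) hashes.
Step 2: For 290-bit output: 2^(290/2) = 2^145.
Step 3: Approximately 2^145 hash computations needed.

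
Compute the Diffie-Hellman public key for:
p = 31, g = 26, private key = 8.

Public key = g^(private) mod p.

Step 1: A = g^a mod p = 26^8 mod 31.
  26^1 mod 31 = 26
  26^2 mod 31 = (26 * 26) mod 31 = 25
  26^3 mod 31 = (25 * 26) mod 31 = 30
  26^4 mod 31 = (30 * 26) mod 31 = 5
  26^5 mod 31 = (5 * 26) mod 31 = 6
  26^6 mod 31 = (6 * 26) mod 31 = 1
  26^7 mod 31 = (1 * 26) mod 31 = 26
  26^8 mod 31 = (26 * 26) mod 31 = 25
Result: A = 25.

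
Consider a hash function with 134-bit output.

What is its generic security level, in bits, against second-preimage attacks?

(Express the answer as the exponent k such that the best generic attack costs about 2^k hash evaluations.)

Step 1: The hash has a 134-bit output.
Step 2: Second-preimage resistance means: given a specific input x, it should be infeasible to find a different y with h(y) = h(x).
With a 134-bit output, a generic search for a second preimage costs about 2^134 evaluations (each trial matches the fixed target with probability 2^-134).
Step 3: Security level = 134 bits.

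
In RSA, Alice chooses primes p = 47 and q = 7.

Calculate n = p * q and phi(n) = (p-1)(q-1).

Step 1: n = p * q = 47 * 7 = 329.
Step 2: phi(n) = (p-1)(q-1) = 46 * 6 = 276.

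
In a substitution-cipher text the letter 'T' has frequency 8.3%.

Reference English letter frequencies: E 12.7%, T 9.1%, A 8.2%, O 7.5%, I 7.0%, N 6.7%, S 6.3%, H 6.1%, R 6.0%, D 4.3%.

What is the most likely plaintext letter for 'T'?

Step 1: The observed frequency is 8.3%.
Step 2: Compare with English frequencies:
  E: 12.7% (difference: 4.4%)
  T: 9.1% (difference: 0.8%)
  A: 8.2% (difference: 0.1%) <-- closest
  O: 7.5% (difference: 0.8%)
  I: 7.0% (difference: 1.3%)
  N: 6.7% (difference: 1.6%)
  S: 6.3% (difference: 2.0%)
  H: 6.1% (difference: 2.2%)
  R: 6.0% (difference: 2.3%)
  D: 4.3% (difference: 4.0%)
Step 3: 'T' most likely represents 'A' (frequency 8.2%).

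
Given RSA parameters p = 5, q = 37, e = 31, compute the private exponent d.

Step 1: n = 5 * 37 = 185.
Step 2: phi(n) = 4 * 36 = 144.
Step 3: Find d such that 31 * d = 1 (mod 144).
Step 4: d = 31^(-1) mod 144 = 79.
Verification: 31 * 79 = 2449 = 17 * 144 + 1.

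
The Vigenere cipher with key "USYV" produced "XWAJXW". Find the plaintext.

Step 1: Extend key: USYVUS
Step 2: Decrypt each letter (c - k) mod 26:
  X(23) - U(20) = (23-20) mod 26 = 3 = D
  W(22) - S(18) = (22-18) mod 26 = 4 = E
  A(0) - Y(24) = (0-24) mod 26 = 2 = C
  J(9) - V(21) = (9-21) mod 26 = 14 = O
  X(23) - U(20) = (23-20) mod 26 = 3 = D
  W(22) - S(18) = (22-18) mod 26 = 4 = E
Plaintext: DECODE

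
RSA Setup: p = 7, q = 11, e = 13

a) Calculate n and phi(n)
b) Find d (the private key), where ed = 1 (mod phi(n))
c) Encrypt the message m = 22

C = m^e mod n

Step 1: n = 7 * 11 = 77.
Step 2: phi(n) = (7-1)(11-1) = 6 * 10 = 60.
Step 3: Find d = 13^(-1) mod 60 = 37.
  Verify: 13 * 37 = 481 = 1 (mod 60).
Step 4: C = 22^13 mod 77 = 22.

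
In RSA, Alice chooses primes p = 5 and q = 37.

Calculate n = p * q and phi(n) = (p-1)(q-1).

Step 1: n = p * q = 5 * 37 = 185.
Step 2: phi(n) = (p-1)(q-1) = 4 * 36 = 144.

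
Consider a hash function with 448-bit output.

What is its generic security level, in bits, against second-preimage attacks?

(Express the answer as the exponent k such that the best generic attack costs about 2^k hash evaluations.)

Step 1: The hash has a 448-bit output.
Step 2: Second-preimage resistance means: given a specific input x, it should be infeasible to find a different y with h(y) = h(x).
With a 448-bit output, a generic search for a second preimage costs about 2^448 evaluations (each trial matches the fixed target with probability 2^-448).
Step 3: Security level = 448 bits.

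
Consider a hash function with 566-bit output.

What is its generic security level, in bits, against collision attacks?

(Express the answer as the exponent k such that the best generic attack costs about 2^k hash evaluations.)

Step 1: The hash has a 566-bit output.
Step 2: Collision resistance means it should be infeasible to find any x != y with h(x) = h(y).
By the birthday bound, a generic collision search succeeds after about sqrt(2^566) = 2^(566/2) = 2^283 evaluations.
Step 3: Security level = 283 bits.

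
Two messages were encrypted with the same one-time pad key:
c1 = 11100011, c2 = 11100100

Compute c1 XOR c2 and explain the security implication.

Step 1: c1 XOR c2 = (m1 XOR k) XOR (m2 XOR k).
Step 2: By XOR associativity/commutativity: = m1 XOR m2 XOR k XOR k = m1 XOR m2.
Step 3: 11100011 XOR 11100100 = 00000111 = 7.
Step 4: The key cancels out! An attacker learns m1 XOR m2 = 7, revealing the relationship between plaintexts.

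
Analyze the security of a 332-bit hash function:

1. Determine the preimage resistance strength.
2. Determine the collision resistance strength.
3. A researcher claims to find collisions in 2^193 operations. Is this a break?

Step 1: Preimage resistance requires brute-force of 2^332 operations.
Step 2: Collision resistance (birthday bound) = 2^(332/2) = 2^166.
Step 3: The claimed attack costs 2^193 operations.
Step 4: Since 2^193 >= 2^166, the claimed attack is no faster than the generic birthday attack, so this does not break collision resistance.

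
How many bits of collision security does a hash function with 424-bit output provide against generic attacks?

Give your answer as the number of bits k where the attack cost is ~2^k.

Step 1: The hash has a 424-bit output.
Step 2: Collision resistance means it should be infeasible to find any x != y with h(x) = h(y).
By the birthday bound, a generic collision search succeeds after about sqrt(2^424) = 2^(424/2) = 2^212 evaluations.
Step 3: Security level = 212 bits.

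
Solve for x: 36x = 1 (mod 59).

Step 1: We need x such that 36 * x = 1 (mod 59).
Step 2: Using the extended Euclidean algorithm or trial:
  36 * 41 = 1476 = 25 * 59 + 1.
Step 3: Since 1476 mod 59 = 1, the inverse is x = 41.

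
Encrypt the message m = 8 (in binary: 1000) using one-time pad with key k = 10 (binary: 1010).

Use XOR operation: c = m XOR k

Step 1: Write out the XOR operation bit by bit:
  Message: 1000
  Key:     1010
  XOR:     0010
Step 2: Convert to decimal: 0010 = 2.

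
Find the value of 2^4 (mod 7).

Step 1: Compute 2^4 mod 7 step by step, reducing modulo 7 at each step.
  2^1 mod 7 = 2
  2^2 mod 7 = (2 * 2) mod 7 = 4
  2^3 mod 7 = (4 * 2) mod 7 = 1
  2^4 mod 7 = (1 * 2) mod 7 = 2
Step 2: Result = 2.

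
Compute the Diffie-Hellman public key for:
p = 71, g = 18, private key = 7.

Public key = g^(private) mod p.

Step 1: A = g^a mod p = 18^7 mod 71.
  18^1 mod 71 = 18
  18^2 mod 71 = (18 * 18) mod 71 = 40
  18^3 mod 71 = (40 * 18) mod 71 = 10
  18^4 mod 71 = (10 * 18) mod 71 = 38
  18^5 mod 71 = (38 * 18) mod 71 = 45
  18^6 mod 71 = (45 * 18) mod 71 = 29
  18^7 mod 71 = (29 * 18) mod 71 = 25
Result: A = 25.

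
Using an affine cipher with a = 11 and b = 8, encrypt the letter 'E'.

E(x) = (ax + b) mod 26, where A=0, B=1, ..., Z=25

Step 1: Convert 'E' to number: x = 4.
Step 2: E(4) = (11 * 4 + 8) mod 26 = 52 mod 26 = 0.
Step 3: Convert 0 back to letter: A.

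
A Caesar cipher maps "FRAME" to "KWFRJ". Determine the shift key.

Step 1: Compare first letters: F (position 5) -> K (position 10).
Step 2: Shift = (10 - 5) mod 26 = 5.
The shift value is 5.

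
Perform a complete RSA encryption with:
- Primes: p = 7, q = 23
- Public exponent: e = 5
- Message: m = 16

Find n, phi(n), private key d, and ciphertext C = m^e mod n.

Step 1: n = 7 * 23 = 161.
Step 2: phi(n) = (7-1)(23-1) = 6 * 22 = 132.
Step 3: Find d = 5^(-1) mod 132 = 53.
  Verify: 5 * 53 = 265 = 1 (mod 132).
Step 4: C = 16^5 mod 161 = 144.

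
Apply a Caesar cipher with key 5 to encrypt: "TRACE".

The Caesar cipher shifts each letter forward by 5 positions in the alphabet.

Step 1: For each letter, shift forward by 5 positions (mod 26).
  T (position 19) -> position (19+5) mod 26 = 24 -> Y
  R (position 17) -> position (17+5) mod 26 = 22 -> W
  A (position 0) -> position (0+5) mod 26 = 5 -> F
  C (position 2) -> position (2+5) mod 26 = 7 -> H
  E (position 4) -> position (4+5) mod 26 = 9 -> J
Result: YWFHJ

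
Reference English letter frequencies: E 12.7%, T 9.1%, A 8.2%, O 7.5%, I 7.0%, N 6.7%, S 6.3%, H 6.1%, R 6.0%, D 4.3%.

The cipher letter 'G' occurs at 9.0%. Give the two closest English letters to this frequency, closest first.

Step 1: Observed frequency of 'G' is 9.0%.
Step 2: Compute distances to each reference frequency and sort:
  T (9.1%): difference = 0.1% <-- BEST
  A (8.2%): difference = 0.8% <-- RUNNER-UP
  O (7.5%): difference = 1.5%
  I (7.0%): difference = 2.0%
  N (6.7%): difference = 2.3%
Step 3: Most likely is 'T' (9.1%, diff 0.1%); second most likely is 'A' (8.2%, diff 0.8%).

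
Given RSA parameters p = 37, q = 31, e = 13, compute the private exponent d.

Step 1: n = 37 * 31 = 1147.
Step 2: phi(n) = 36 * 30 = 1080.
Step 3: Find d such that 13 * d = 1 (mod 1080).
Step 4: d = 13^(-1) mod 1080 = 997.
Verification: 13 * 997 = 12961 = 12 * 1080 + 1.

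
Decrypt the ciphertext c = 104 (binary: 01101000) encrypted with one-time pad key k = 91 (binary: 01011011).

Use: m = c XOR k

Step 1: XOR ciphertext with key:
  Ciphertext: 01101000
  Key:        01011011
  XOR:        00110011
Step 2: Plaintext = 00110011 = 51 in decimal.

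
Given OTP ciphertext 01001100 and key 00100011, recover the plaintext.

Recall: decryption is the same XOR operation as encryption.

Step 1: XOR ciphertext with key:
  Ciphertext: 01001100
  Key:        00100011
  XOR:        01101111
Step 2: Plaintext = 01101111 = 111 in decimal.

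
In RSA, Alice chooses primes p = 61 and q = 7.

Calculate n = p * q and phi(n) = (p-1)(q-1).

Step 1: n = p * q = 61 * 7 = 427.
Step 2: phi(n) = (p-1)(q-1) = 60 * 6 = 360.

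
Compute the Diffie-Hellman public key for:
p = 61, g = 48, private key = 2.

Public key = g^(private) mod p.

Step 1: A = g^a mod p = 48^2 mod 61.
  48^1 mod 61 = 48
  48^2 mod 61 = (48 * 48) mod 61 = 47
Result: A = 47.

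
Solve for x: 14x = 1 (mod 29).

Step 1: We need x such that 14 * x = 1 (mod 29).
Step 2: Using the extended Euclidean algorithm or trial:
  14 * 27 = 378 = 13 * 29 + 1.
Step 3: Since 378 mod 29 = 1, the inverse is x = 27.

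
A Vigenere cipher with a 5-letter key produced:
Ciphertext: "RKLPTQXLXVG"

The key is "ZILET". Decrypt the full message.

Step 1: Key 'ZILET' has length 5. Extended key: ZILETZILETZ
Step 2: Decrypt each position:
  R(17) - Z(25) = 18 = S
  K(10) - I(8) = 2 = C
  L(11) - L(11) = 0 = A
  P(15) - E(4) = 11 = L
  T(19) - T(19) = 0 = A
  Q(16) - Z(25) = 17 = R
  X(23) - I(8) = 15 = P
  L(11) - L(11) = 0 = A
  X(23) - E(4) = 19 = T
  V(21) - T(19) = 2 = C
  G(6) - Z(25) = 7 = H
Plaintext: SCALARPATCH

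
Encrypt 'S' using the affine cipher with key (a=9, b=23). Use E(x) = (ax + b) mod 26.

Step 1: Convert 'S' to number: x = 18.
Step 2: E(18) = (9 * 18 + 23) mod 26 = 185 mod 26 = 3.
Step 3: Convert 3 back to letter: D.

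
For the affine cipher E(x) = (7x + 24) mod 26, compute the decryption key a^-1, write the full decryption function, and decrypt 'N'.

Step 1: Find a^-1, the modular inverse of 7 mod 26.
Step 2: We need 7 * a^-1 = 1 (mod 26).
Step 3: 7 * 15 = 105 = 4 * 26 + 1, so a^-1 = 15.
Step 4: D(y) = 15(y - 24) mod 26.
Step 5: Apply to 'N' (y = 13): D(13) = 15 * (13 - 24) mod 26 = 15 * -11 mod 26 = 17 -> 'R'.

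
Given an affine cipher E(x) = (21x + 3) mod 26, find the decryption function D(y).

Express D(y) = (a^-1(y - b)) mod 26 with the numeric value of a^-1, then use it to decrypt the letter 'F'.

Step 1: Find a^-1, the modular inverse of 21 mod 26.
Step 2: We need 21 * a^-1 = 1 (mod 26).
Step 3: 21 * 5 = 105 = 4 * 26 + 1, so a^-1 = 5.
Step 4: D(y) = 5(y - 3) mod 26.
Step 5: Apply to 'F' (y = 5): D(5) = 5 * (5 - 3) mod 26 = 5 * 2 mod 26 = 10 -> 'K'.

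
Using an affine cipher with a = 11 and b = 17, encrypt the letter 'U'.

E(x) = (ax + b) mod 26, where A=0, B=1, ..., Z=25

Step 1: Convert 'U' to number: x = 20.
Step 2: E(20) = (11 * 20 + 17) mod 26 = 237 mod 26 = 3.
Step 3: Convert 3 back to letter: D.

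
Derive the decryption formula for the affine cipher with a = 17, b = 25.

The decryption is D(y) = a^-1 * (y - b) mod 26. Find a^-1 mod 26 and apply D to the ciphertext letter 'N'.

Step 1: Find a^-1, the modular inverse of 17 mod 26.
Step 2: We need 17 * a^-1 = 1 (mod 26).
Step 3: 17 * 23 = 391 = 15 * 26 + 1, so a^-1 = 23.
Step 4: D(y) = 23(y - 25) mod 26.
Step 5: Apply to 'N' (y = 13): D(13) = 23 * (13 - 25) mod 26 = 23 * -12 mod 26 = 10 -> 'K'.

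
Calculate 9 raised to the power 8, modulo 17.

Step 1: Compute 9^8 mod 17 step by step, reducing modulo 17 at each step.
  9^1 mod 17 = 9
  9^2 mod 17 = (9 * 9) mod 17 = 13
  9^3 mod 17 = (13 * 9) mod 17 = 15
  9^4 mod 17 = (15 * 9) mod 17 = 16
  9^5 mod 17 = (16 * 9) mod 17 = 8
  9^6 mod 17 = (8 * 9) mod 17 = 4
  9^7 mod 17 = (4 * 9) mod 17 = 2
  9^8 mod 17 = (2 * 9) mod 17 = 1
Step 2: Result = 1.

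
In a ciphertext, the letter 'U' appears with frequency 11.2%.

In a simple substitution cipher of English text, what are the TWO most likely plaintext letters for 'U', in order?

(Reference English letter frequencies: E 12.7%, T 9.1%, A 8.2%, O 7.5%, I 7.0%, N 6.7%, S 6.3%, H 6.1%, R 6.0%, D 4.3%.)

Step 1: Observed frequency of 'U' is 11.2%.
Step 2: Compute distances to each reference frequency and sort:
  E (12.7%): difference = 1.5% <-- BEST
  T (9.1%): difference = 2.1% <-- RUNNER-UP
  A (8.2%): difference = 3.0%
  O (7.5%): difference = 3.7%
  I (7.0%): difference = 4.2%
Step 3: Most likely is 'E' (12.7%, diff 1.5%); second most likely is 'T' (9.1%, diff 2.1%).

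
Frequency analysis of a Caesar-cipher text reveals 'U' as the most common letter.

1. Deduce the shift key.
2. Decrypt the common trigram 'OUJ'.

Step 1: In English, 'E' is the most frequent letter (12.7%).
Step 2: The most frequent ciphertext letter is 'U' (position 20).
Step 3: Shift = (20 - 4) mod 26 = 16.
Step 4: Decrypt 'OUJ' by shifting back 16:
  O -> Y
  U -> E
  J -> T
Step 5: 'OUJ' decrypts to 'YET'.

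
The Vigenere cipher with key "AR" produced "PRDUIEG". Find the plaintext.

Step 1: Extend key: ARARARA
Step 2: Decrypt each letter (c - k) mod 26:
  P(15) - A(0) = (15-0) mod 26 = 15 = P
  R(17) - R(17) = (17-17) mod 26 = 0 = A
  D(3) - A(0) = (3-0) mod 26 = 3 = D
  U(20) - R(17) = (20-17) mod 26 = 3 = D
  I(8) - A(0) = (8-0) mod 26 = 8 = I
  E(4) - R(17) = (4-17) mod 26 = 13 = N
  G(6) - A(0) = (6-0) mod 26 = 6 = G
Plaintext: PADDING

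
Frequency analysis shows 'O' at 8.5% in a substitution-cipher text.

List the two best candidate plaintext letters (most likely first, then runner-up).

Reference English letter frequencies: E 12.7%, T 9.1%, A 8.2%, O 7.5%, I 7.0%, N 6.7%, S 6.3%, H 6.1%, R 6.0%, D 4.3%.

Step 1: Observed frequency of 'O' is 8.5%.
Step 2: Compute distances to each reference frequency and sort:
  A (8.2%): difference = 0.3% <-- BEST
  T (9.1%): difference = 0.6% <-- RUNNER-UP
  O (7.5%): difference = 1.0%
  I (7.0%): difference = 1.5%
  N (6.7%): difference = 1.8%
Step 3: Most likely is 'A' (8.2%, diff 0.3%); second most likely is 'T' (9.1%, diff 0.6%).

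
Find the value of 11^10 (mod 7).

Step 1: Compute 11^10 mod 7 step by step, reducing modulo 7 at each step.
  11^1 mod 7 = 4
  11^2 mod 7 = (4 * 11) mod 7 = 2
  11^3 mod 7 = (2 * 11) mod 7 = 1
  11^4 mod 7 = (1 * 11) mod 7 = 4
  11^5 mod 7 = (4 * 11) mod 7 = 2
  11^6 mod 7 = (2 * 11) mod 7 = 1
  11^7 mod 7 = (1 * 11) mod 7 = 4
  11^8 mod 7 = (4 * 11) mod 7 = 2
  11^9 mod 7 = (2 * 11) mod 7 = 1
  11^10 mod 7 = (1 * 11) mod 7 = 4
Step 2: Result = 4.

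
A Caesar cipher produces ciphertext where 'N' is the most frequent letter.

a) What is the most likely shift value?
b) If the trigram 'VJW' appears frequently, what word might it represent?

Step 1: In English, 'E' is the most frequent letter (12.7%).
Step 2: The most frequent ciphertext letter is 'N' (position 13).
Step 3: Shift = (13 - 4) mod 26 = 9.
Step 4: Decrypt 'VJW' by shifting back 9:
  V -> M
  J -> A
  W -> N
Step 5: 'VJW' decrypts to 'MAN'.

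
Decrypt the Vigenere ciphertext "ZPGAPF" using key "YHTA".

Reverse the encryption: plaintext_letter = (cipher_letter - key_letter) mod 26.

Step 1: Extend key: YHTAYH
Step 2: Decrypt each letter (c - k) mod 26:
  Z(25) - Y(24) = (25-24) mod 26 = 1 = B
  P(15) - H(7) = (15-7) mod 26 = 8 = I
  G(6) - T(19) = (6-19) mod 26 = 13 = N
  A(0) - A(0) = (0-0) mod 26 = 0 = A
  P(15) - Y(24) = (15-24) mod 26 = 17 = R
  F(5) - H(7) = (5-7) mod 26 = 24 = Y
Plaintext: BINARY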